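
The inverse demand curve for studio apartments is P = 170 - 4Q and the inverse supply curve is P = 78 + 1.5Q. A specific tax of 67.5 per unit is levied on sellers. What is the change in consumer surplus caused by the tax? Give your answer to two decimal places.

Without the tax, 170 - 4Q = 78 + 1.5Q so Q* = 16.7273 and P* = 103.0909.
With the tax, sellers need 67.5 more per unit: 170 - 4Q = 78 + 1.5Q + 67.5, so Q_t = 4.4545. Buyers pay P_b = 152.1818; sellers receive P_s = P_b - 67.5 = 84.6818.
CS falls from (1/2)(16.7273)(66.9091) = 559.6033 to (1/2)(4.4545)(17.8182) = 39.686, a change of -519.9174.

-519.92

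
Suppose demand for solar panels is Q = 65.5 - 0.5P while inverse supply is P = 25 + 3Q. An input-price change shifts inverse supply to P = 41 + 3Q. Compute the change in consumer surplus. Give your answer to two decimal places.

Rewriting demand in inverse form: P = 131 - 2Q.
Initial equilibrium: Q_0 = 21.2, P_0 = 88.6; CS_0 = (1/2)(21.2)(42.4) = 449.44, PS_0 = (1/2)(21.2)(63.6) = 674.16.
New equilibrium: 131 - 2Q = 41 + 3Q gives Q_1 = 18, P_1 = 95; CS_1 = 324, PS_1 = 486.
Change in consumer surplus = 324 - 449.44 = -125.44.

-125.44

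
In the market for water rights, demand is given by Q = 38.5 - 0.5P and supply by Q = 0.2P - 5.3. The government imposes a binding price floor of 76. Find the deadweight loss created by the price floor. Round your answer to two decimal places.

157.79

Rewriting demand in inverse form: P = 77 - 2Q.
Rewriting supply in inverse form: P = 26.5 + 5Q.
Without the control, 77 - 2Q = 26.5 + 5Q so Q* = 7.2143 and P* = 62.5714.
At the floor price 76, quantity demanded is (77 - 76)/2 = 0.5; demand is the short side, so Q = 0.5 trades at P = 76.
The lost-trades triangle has base Q* - 0.5 = 6.7143 and height equal to the gap between the curves at Q = 0.5, which is 76 - 29 = 47. DWL = (1/2)(6.7143)(47) = 157.7857.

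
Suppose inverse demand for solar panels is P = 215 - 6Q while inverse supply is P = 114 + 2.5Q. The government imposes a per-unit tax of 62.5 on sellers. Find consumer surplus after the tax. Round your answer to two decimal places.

Without the tax, 215 - 6Q = 114 + 2.5Q so Q* = 11.8824 and P* = 143.7059.
A tax on sellers shifts supply up by 62.5: 215 - 6Q = 114 + 2.5Q + 62.5, so Q_t = 4.5294. Buyers pay P_b = 187.8235; sellers receive P_s = P_b - 62.5 = 125.3235.
CS = (1/2)(Q_t)(215 - P_b) = (1/2)(4.5294)(27.1765) = 61.5467.

61.55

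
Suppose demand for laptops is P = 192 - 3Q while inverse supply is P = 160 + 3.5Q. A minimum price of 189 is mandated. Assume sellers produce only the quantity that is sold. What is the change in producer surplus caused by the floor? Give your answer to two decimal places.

Without the control, 192 - 3Q = 160 + 3.5Q so Q* = 4.9231 and P* = 177.2308.
At P = 189, buyers demand (192 - 189)/3 = 1 while sellers would supply more, so the quantity traded is 1 at price 189.
PS goes from (1/2)(4.9231)(17.2308) = 42.4142 to 27.25 (computed as (189 - 160)(1) - (1/2)(3.5)(1)^2), a change of -15.1642.

-15.16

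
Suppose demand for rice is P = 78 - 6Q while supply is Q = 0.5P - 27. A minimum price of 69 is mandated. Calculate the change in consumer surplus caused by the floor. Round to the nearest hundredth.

-20.25

Rewriting supply in inverse form: P = 54 + 2Q.
Free-market equilibrium: 78 - 6Q = 54 + 2Q gives Q* = 3, P* = 60.
At P = 69, buyers demand (78 - 69)/6 = 1.5 while sellers would supply more, so the quantity traded is 1.5 at price 69.
CS goes from (1/2)(3)(18) = 27 to 6.75 (computed as (78 - 69)(1.5) - (1/2)(6)(1.5)^2), a change of -20.25.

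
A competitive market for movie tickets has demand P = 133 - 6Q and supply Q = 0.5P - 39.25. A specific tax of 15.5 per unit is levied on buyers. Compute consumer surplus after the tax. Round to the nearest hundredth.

71.30

Rewriting supply in inverse form: P = 78.5 + 2Q.
Without the tax, 133 - 6Q = 78.5 + 2Q so Q* = 6.8125 and P* = 92.125.
A tax on buyers shifts demand down by 15.5: (133 - 15.5) - 6Q = 78.5 + 2Q, so Q_t = 4.875. Buyers pay P_b = 103.75; sellers receive P_s = P_b - 15.5 = 88.25.
Consumer surplus is the triangle under demand above P_b: (1/2)(4.875)(133 - 103.75) = 71.2969.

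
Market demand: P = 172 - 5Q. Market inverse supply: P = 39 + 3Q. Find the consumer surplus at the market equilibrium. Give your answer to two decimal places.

690.98

Equilibrium: 172 - 5Q = 39 + 3Q, so Q* = 16.625 and P* = 88.875.
Consumer surplus is the triangle under demand above P*: (1/2)(16.625)(172 - 88.875) = (1/2)(16.625)(83.125) = 690.9766.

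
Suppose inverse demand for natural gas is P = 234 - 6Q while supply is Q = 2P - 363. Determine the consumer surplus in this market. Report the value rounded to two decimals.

Rewriting supply in inverse form: P = 181.5 + 0.5Q.
Setting demand equal to supply, 52.5 = 6.5Q, so Q* = 8.0769 and P* = 185.5385.
Consumer surplus is the triangle under demand above P*: (1/2)(8.0769)(234 - 185.5385) = (1/2)(8.0769)(48.4615) = 195.7101.

195.71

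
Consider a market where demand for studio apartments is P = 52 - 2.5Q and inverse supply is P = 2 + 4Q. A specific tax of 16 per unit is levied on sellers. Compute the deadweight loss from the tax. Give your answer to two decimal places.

Pre-tax equilibrium: 52 - 2.5Q = 2 + 4Q gives Q* = 7.6923, P* = 32.7692.
With the tax, sellers need 16 more per unit: 52 - 2.5Q = 2 + 4Q + 16, so Q_t = 5.2308. Buyers pay P_b = 38.9231; sellers receive P_s = P_b - 16 = 22.9231.
Deadweight loss is the triangle between the curves from Q_t to Q*: (1/2)(7.6923 - 5.2308)(16) = 19.6923.

19.69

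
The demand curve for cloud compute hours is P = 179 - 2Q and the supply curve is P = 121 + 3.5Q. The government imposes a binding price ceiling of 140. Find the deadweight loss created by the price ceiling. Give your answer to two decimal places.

72.00

Free-market equilibrium: 179 - 2Q = 121 + 3.5Q gives Q* = 10.5455, P* = 157.9091.
At the ceiling price 140, quantity supplied is (140 - 121)/3.5 = 5.4286; supply is the short side, so Q = 5.4286 trades at P = 140.
The lost-trades triangle has base Q* - 5.4286 = 5.1169 and height equal to the gap between the curves at Q = 5.4286, which is 168.1429 - 140 = 28.1429. DWL = (1/2)(5.1169)(28.1429) = 72.0019.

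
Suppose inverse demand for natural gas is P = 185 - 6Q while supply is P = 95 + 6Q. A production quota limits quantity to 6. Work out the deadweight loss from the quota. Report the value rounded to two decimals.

13.50

Unrestricted equilibrium: Q* = (185 - 95)/(6 + 6) = 7.5.
At Q = 6 the demand price is 185 - 6(6) = 149 and the supply price is 95 + 6(6) = 131.
DWL = (1/2)(gap between curves at 6) x (Q* - 6) = (1/2)(18)(1.5) = 13.5.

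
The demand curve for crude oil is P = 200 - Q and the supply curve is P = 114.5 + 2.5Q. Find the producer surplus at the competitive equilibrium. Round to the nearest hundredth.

Set 200 - Q = 114.5 + 2.5Q, which gives 85.5 = 3.5Q, so Q* = 24.4286 and P* = 200 - (24.4286) = 175.5714.
The supply curve's price intercept is 114.5, so PS = (1/2)(Q*)(P* - 114.5) = (1/2)(24.4286)(61.0714) = 745.9439.

745.94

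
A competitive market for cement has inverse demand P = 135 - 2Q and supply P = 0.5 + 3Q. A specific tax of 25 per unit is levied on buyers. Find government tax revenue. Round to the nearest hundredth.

547.50

Pre-tax equilibrium: 135 - 2Q = 0.5 + 3Q gives Q* = 26.9, P* = 81.2.
A tax on buyers shifts demand down by 25: (135 - 25) - 2Q = 0.5 + 3Q, so Q_t = 21.9. Buyers pay P_b = 91.2; sellers receive P_s = P_b - 25 = 66.2.
Revenue is the tax times quantity traded: 25 x 21.9 = 547.5.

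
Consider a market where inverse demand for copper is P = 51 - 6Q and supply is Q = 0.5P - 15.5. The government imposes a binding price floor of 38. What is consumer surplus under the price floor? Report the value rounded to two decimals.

Rewriting supply in inverse form: P = 31 + 2Q.
Without the control, 51 - 6Q = 31 + 2Q so Q* = 2.5 and P* = 36.
At the floor price 38, quantity demanded is (51 - 38)/6 = 2.1667; demand is the short side, so Q = 2.1667 trades at P = 38.
CS is the triangle under demand above 38: (1/2)(2.1667)(51 - 38) = 14.0833.

14.08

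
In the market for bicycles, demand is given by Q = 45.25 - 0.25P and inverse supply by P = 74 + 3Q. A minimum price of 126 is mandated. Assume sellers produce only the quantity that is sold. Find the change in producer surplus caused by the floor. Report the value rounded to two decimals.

Rewriting demand in inverse form: P = 181 - 4Q.
Free-market equilibrium: 181 - 4Q = 74 + 3Q gives Q* = 15.2857, P* = 119.8571.
At the floor price 126, quantity demanded is (181 - 126)/4 = 13.75; demand is the short side, so Q = 13.75 trades at P = 126.
PS goes from (1/2)(15.2857)(45.8571) = 350.4796 to 431.4062 (computed as (126 - 74)(13.75) - (1/2)(3)(13.75)^2), a change of 80.9267.

80.93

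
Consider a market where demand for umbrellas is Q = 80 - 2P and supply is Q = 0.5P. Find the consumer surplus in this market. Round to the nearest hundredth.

Rewriting demand in inverse form: P = 40 - 0.5Q.
Rewriting supply in inverse form: P = 2Q.
Set 40 - 0.5Q = 2Q, which gives 40 = 2.5Q, so Q* = 16 and P* = 40 - 0.5(16) = 32.
The demand choke price is 40, so CS = (1/2)(Q*)(40 - P*) = (1/2)(16)(8) = 64.

64.00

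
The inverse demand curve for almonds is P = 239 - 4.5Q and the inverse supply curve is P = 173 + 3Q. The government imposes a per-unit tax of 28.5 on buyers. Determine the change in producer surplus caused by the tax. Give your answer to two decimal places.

-78.66

Pre-tax equilibrium: 239 - 4.5Q = 173 + 3Q gives Q* = 8.8, P* = 199.4.
A tax on buyers shifts demand down by 28.5: (239 - 28.5) - 4.5Q = 173 + 3Q, so Q_t = 5. Buyers pay P_b = 216.5; sellers receive P_s = P_b - 28.5 = 188.
Producers lose the trapezoid between P_s and P* out to Q_t plus the triangle from Q_t to Q*: change in PS = 37.5 - 116.16 = -78.66.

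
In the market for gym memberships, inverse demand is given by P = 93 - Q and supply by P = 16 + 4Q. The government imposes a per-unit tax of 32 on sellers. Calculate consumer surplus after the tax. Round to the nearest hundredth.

Without the tax, 93 - Q = 16 + 4Q so Q* = 15.4 and P* = 77.6.
With the tax, sellers need 32 more per unit: 93 - Q = 16 + 4Q + 32, so Q_t = 9. Buyers pay P_b = 84; sellers receive P_s = P_b - 32 = 52.
CS = (1/2)(Q_t)(93 - P_b) = (1/2)(9)(9) = 40.5.

40.50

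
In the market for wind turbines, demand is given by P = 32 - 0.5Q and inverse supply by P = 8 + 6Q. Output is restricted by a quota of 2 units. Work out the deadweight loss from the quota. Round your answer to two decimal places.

9.31

Unrestricted equilibrium: Q* = (32 - 8)/(0.5 + 6) = 3.6923.
At Q = 2 the demand price is 32 - 0.5(2) = 31 and the supply price is 8 + 6(2) = 20.
DWL = (1/2)(gap between curves at 2) x (Q* - 2) = (1/2)(11)(1.6923) = 9.3077.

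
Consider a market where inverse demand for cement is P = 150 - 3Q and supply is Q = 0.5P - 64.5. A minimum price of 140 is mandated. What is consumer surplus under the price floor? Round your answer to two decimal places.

Rewriting supply in inverse form: P = 129 + 2Q.
Without the control, 150 - 3Q = 129 + 2Q so Q* = 4.2 and P* = 137.4.
At the floor price 140, quantity demanded is (150 - 140)/3 = 3.3333; demand is the short side, so Q = 3.3333 trades at P = 140.
CS is the triangle under demand above 140: (1/2)(3.3333)(150 - 140) = 16.6667.

16.67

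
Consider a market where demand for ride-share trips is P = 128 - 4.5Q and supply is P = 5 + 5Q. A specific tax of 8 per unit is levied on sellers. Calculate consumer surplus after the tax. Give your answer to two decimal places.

Without the tax, 128 - 4.5Q = 5 + 5Q so Q* = 12.9474 and P* = 69.7368.
With the tax, sellers need 8 more per unit: 128 - 4.5Q = 5 + 5Q + 8, so Q_t = 12.1053. Buyers pay P_b = 73.5263; sellers receive P_s = P_b - 8 = 65.5263.
Consumer surplus is the triangle under demand above P_b: (1/2)(12.1053)(128 - 73.5263) = 329.7091.

329.71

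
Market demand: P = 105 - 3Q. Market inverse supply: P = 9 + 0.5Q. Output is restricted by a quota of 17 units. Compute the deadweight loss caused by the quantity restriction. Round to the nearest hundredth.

Unrestricted equilibrium: Q* = (105 - 9)/(3 + 0.5) = 27.4286.
At Q = 17 the demand price is 105 - 3(17) = 54 and the supply price is 9 + 0.5(17) = 17.5.
Deadweight loss is the triangle between the curves from 17 to 27.4286: (1/2)(54 - 17.5)(27.4286 - 17) = 190.3214.

190.32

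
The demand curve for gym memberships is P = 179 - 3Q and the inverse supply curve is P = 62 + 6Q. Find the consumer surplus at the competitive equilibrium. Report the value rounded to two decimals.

253.50

Setting demand equal to supply, 117 = 9Q, so Q* = 13 and P* = 140.
The demand choke price is 179, so CS = (1/2)(Q*)(179 - P*) = (1/2)(13)(39) = 253.5.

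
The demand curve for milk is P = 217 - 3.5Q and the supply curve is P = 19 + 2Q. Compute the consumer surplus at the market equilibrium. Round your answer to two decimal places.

2268.00

Setting demand equal to supply, 198 = 5.5Q, so Q* = 36 and P* = 91.
Consumer surplus is the triangle under demand above P*: (1/2)(36)(217 - 91) = (1/2)(36)(126) = 2268.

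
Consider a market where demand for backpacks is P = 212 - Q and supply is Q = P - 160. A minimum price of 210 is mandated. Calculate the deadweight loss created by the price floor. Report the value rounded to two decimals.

Rewriting supply in inverse form: P = 160 + Q.
Free-market equilibrium: 212 - Q = 160 + Q gives Q* = 26, P* = 186.
At the floor price 210, quantity demanded is (212 - 210)/1 = 2; demand is the short side, so Q = 2 trades at P = 210.
The lost-trades triangle has base Q* - 2 = 24 and height equal to the gap between the curves at Q = 2, which is 210 - 162 = 48. DWL = (1/2)(24)(48) = 576.

576.00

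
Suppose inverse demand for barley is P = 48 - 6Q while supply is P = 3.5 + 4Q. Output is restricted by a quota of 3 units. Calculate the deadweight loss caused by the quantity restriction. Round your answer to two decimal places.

Without the quota, 48 - 6Q = 3.5 + 4Q gives Q* = 4.45.
At Q = 3 the demand price is 48 - 6(3) = 30 and the supply price is 3.5 + 4(3) = 15.5.
Deadweight loss is the triangle between the curves from 3 to 4.45: (1/2)(30 - 15.5)(4.45 - 3) = 10.5125.

10.51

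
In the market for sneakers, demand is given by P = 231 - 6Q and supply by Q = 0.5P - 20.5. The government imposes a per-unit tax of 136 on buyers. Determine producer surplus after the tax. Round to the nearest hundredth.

Rewriting supply in inverse form: P = 41 + 2Q.
Without the tax, 231 - 6Q = 41 + 2Q so Q* = 23.75 and P* = 88.5.
With the tax, buyers' net willingness to pay falls by 136: (231 - 136) - 6Q = 41 + 2Q, so Q_t = 6.75. Buyers pay P_b = 190.5; sellers receive P_s = P_b - 136 = 54.5.
PS = (1/2)(Q_t)(P_s - 41) = (1/2)(6.75)(13.5) = 45.5625.

45.56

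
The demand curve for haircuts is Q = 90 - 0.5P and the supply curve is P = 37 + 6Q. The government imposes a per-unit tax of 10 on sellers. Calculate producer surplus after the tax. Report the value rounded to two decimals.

829.17

Rewriting demand in inverse form: P = 180 - 2Q.
Pre-tax equilibrium: 180 - 2Q = 37 + 6Q gives Q* = 17.875, P* = 144.25.
A tax on sellers shifts supply up by 10: 180 - 2Q = 37 + 6Q + 10, so Q_t = 16.625. Buyers pay P_b = 146.75; sellers receive P_s = P_b - 10 = 136.75.
Producer surplus is the triangle above supply below P_s: (1/2)(16.625)(136.75 - 37) = 829.1719.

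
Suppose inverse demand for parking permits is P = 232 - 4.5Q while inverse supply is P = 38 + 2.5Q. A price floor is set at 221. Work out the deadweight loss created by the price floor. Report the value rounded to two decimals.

Free-market equilibrium: 232 - 4.5Q = 38 + 2.5Q gives Q* = 27.7143, P* = 107.2857.
At the floor price 221, quantity demanded is (232 - 221)/4.5 = 2.4444; demand is the short side, so Q = 2.4444 trades at P = 221.
The lost-trades triangle has base Q* - 2.4444 = 25.2698 and height equal to the gap between the curves at Q = 2.4444, which is 221 - 44.1111 = 176.8889. DWL = (1/2)(25.2698)(176.8889) = 2234.9771.

2234.98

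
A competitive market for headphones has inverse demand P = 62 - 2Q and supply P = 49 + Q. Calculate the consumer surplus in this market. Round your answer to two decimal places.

18.78

Equilibrium: 62 - 2Q = 49 + Q, so Q* = 4.3333 and P* = 53.3333.
The demand choke price is 62, so CS = (1/2)(Q*)(62 - P*) = (1/2)(4.3333)(8.6667) = 18.7778.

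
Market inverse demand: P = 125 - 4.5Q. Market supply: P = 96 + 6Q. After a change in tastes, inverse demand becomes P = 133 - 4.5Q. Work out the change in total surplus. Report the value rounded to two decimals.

Initial equilibrium: Q_0 = 2.7619, P_0 = 112.5714; CS_0 = (1/2)(2.7619)(12.4286) = 17.1633, PS_0 = (1/2)(2.7619)(16.5714) = 22.8844.
New equilibrium: 133 - 4.5Q = 96 + 6Q gives Q_1 = 3.5238, P_1 = 117.1429; CS_1 = 27.9388, PS_1 = 37.2517.
Change in total surplus = (27.9388 + 37.2517) - (17.1633 + 22.8844) = 25.1429.

25.14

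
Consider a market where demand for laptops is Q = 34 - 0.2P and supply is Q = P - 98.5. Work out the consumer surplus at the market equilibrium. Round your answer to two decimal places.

Rewriting demand in inverse form: P = 170 - 5Q.
Rewriting supply in inverse form: P = 98.5 + Q.
Setting demand equal to supply, 71.5 = 6Q, so Q* = 11.9167 and P* = 110.4167.
Consumer surplus is the triangle under demand above P*: (1/2)(11.9167)(170 - 110.4167) = (1/2)(11.9167)(59.5833) = 355.0174.

355.02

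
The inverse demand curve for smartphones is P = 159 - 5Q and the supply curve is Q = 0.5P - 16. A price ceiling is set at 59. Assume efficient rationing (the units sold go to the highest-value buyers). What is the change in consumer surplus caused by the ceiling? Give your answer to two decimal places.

Rewriting supply in inverse form: P = 32 + 2Q.
Without the control, 159 - 5Q = 32 + 2Q so Q* = 18.1429 and P* = 68.2857.
At P = 59, sellers supply (59 - 32)/2 = 13.5 while buyers want more, so the quantity traded is 13.5 at price 59.
CS goes from (1/2)(18.1429)(90.7143) = 822.9082 to 894.375 (computed as (159 - 59)(13.5) - (1/2)(5)(13.5)^2), a change of 71.4668.

71.47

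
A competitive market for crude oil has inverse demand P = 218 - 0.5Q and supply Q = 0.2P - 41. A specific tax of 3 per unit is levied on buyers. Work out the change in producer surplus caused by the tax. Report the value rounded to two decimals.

-5.70

Rewriting supply in inverse form: P = 205 + 5Q.
Without the tax, 218 - 0.5Q = 205 + 5Q so Q* = 2.3636 and P* = 216.8182.
With the tax, buyers' net willingness to pay falls by 3: (218 - 3) - 0.5Q = 205 + 5Q, so Q_t = 1.8182. Buyers pay P_b = 217.0909; sellers receive P_s = P_b - 3 = 214.0909.
Producers lose the trapezoid between P_s and P* out to Q_t plus the triangle from Q_t to Q*: change in PS = 8.2645 - 13.9669 = -5.7025.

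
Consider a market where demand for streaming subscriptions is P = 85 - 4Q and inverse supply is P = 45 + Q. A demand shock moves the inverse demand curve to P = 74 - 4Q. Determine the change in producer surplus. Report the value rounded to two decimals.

-15.18

Initial equilibrium: Q_0 = 8, P_0 = 53; CS_0 = (1/2)(8)(32) = 128, PS_0 = (1/2)(8)(8) = 32.
New equilibrium: 74 - 4Q = 45 + Q gives Q_1 = 5.8, P_1 = 50.8; CS_1 = 67.28, PS_1 = 16.82.
Change in producer surplus = 16.82 - 32 = -15.18.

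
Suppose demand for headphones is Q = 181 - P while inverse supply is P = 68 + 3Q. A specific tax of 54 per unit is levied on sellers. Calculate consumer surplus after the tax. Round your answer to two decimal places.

108.78

Rewriting demand in inverse form: P = 181 - Q.
Pre-tax equilibrium: 181 - Q = 68 + 3Q gives Q* = 28.25, P* = 152.75.
A tax on sellers shifts supply up by 54: 181 - Q = 68 + 3Q + 54, so Q_t = 14.75. Buyers pay P_b = 166.25; sellers receive P_s = P_b - 54 = 112.25.
CS = (1/2)(Q_t)(181 - P_b) = (1/2)(14.75)(14.75) = 108.7812.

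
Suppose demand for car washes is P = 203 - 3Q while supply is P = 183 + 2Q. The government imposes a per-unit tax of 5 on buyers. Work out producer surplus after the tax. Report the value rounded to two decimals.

Pre-tax equilibrium: 203 - 3Q = 183 + 2Q gives Q* = 4, P* = 191.
With the tax, buyers' net willingness to pay falls by 5: (203 - 5) - 3Q = 183 + 2Q, so Q_t = 3. Buyers pay P_b = 194; sellers receive P_s = P_b - 5 = 189.
Producer surplus is the triangle above supply below P_s: (1/2)(3)(189 - 183) = 9.

9.00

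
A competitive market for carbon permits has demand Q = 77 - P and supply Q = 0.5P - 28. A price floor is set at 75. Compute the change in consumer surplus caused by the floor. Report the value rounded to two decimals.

-22.50

Rewriting demand in inverse form: P = 77 - Q.
Rewriting supply in inverse form: P = 56 + 2Q.
Without the control, 77 - Q = 56 + 2Q so Q* = 7 and P* = 70.
At P = 75, buyers demand (77 - 75)/1 = 2 while sellers would supply more, so the quantity traded is 2 at price 75.
CS goes from (1/2)(7)(7) = 24.5 to 2 (computed as (77 - 75)(2) - (1/2)(1)(2)^2), a change of -22.5.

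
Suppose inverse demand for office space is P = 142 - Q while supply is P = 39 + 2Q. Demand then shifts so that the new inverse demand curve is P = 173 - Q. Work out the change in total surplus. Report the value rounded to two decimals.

1224.50

Initial equilibrium: Q_0 = 34.3333, P_0 = 107.6667; CS_0 = (1/2)(34.3333)(34.3333) = 589.3889, PS_0 = (1/2)(34.3333)(68.6667) = 1178.7778.
New equilibrium: 173 - Q = 39 + 2Q gives Q_1 = 44.6667, P_1 = 128.3333; CS_1 = 997.5556, PS_1 = 1995.1111.
Change in total surplus = (997.5556 + 1995.1111) - (589.3889 + 1178.7778) = 1224.5.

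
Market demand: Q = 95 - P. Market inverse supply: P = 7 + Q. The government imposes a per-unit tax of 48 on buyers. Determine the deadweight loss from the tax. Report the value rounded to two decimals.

576.00

Rewriting demand in inverse form: P = 95 - Q.
Pre-tax equilibrium: 95 - Q = 7 + Q gives Q* = 44, P* = 51.
A tax on buyers shifts demand down by 48: (95 - 48) - Q = 7 + Q, so Q_t = 20. Buyers pay P_b = 75; sellers receive P_s = P_b - 48 = 27.
The welfare triangle lost has base Q* - Q_t = 24 and height t = 48, so DWL = (1/2)(24)(48) = 576.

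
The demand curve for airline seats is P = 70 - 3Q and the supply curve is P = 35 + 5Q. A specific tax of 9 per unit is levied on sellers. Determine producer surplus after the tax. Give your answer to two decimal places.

26.41

Pre-tax equilibrium: 70 - 3Q = 35 + 5Q gives Q* = 4.375, P* = 56.875.
With the tax, sellers need 9 more per unit: 70 - 3Q = 35 + 5Q + 9, so Q_t = 3.25. Buyers pay P_b = 60.25; sellers receive P_s = P_b - 9 = 51.25.
PS = (1/2)(Q_t)(P_s - 35) = (1/2)(3.25)(16.25) = 26.4062.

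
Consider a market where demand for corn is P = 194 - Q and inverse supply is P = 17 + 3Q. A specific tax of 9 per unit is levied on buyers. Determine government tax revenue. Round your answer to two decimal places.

Without the tax, 194 - Q = 17 + 3Q so Q* = 44.25 and P* = 149.75.
A tax on buyers shifts demand down by 9: (194 - 9) - Q = 17 + 3Q, so Q_t = 42. Buyers pay P_b = 152; sellers receive P_s = P_b - 9 = 143.
Revenue is the tax times quantity traded: 9 x 42 = 378.

378.00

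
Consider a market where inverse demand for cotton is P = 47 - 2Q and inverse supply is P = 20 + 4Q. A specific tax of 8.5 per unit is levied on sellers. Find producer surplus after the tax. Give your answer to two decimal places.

19.01

Pre-tax equilibrium: 47 - 2Q = 20 + 4Q gives Q* = 4.5, P* = 38.
A tax on sellers shifts supply up by 8.5: 47 - 2Q = 20 + 4Q + 8.5, so Q_t = 3.0833. Buyers pay P_b = 40.8333; sellers receive P_s = P_b - 8.5 = 32.3333.
Producer surplus is the triangle above supply below P_s: (1/2)(3.0833)(32.3333 - 20) = 19.0139.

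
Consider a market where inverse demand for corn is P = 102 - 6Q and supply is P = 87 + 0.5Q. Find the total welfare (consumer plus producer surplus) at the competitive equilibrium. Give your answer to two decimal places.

Set 102 - 6Q = 87 + 0.5Q, which gives 15 = 6.5Q, so Q* = 2.3077 and P* = 102 - 6(2.3077) = 88.1538.
CS = (1/2)(2.3077)(13.8462) = 15.9763 and PS = (1/2)(2.3077)(1.1538) = 1.3314, so total surplus = 17.3077.

17.31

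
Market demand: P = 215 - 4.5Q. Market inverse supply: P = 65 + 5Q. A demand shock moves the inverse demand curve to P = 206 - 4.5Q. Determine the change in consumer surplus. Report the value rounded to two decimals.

Initial equilibrium: Q_0 = 15.7895, P_0 = 143.9474; CS_0 = (1/2)(15.7895)(71.0526) = 560.9418, PS_0 = (1/2)(15.7895)(78.9474) = 623.2687.
New equilibrium: 206 - 4.5Q = 65 + 5Q gives Q_1 = 14.8421, P_1 = 139.2105; CS_1 = 495.6482, PS_1 = 550.7202.
Change in consumer surplus = 495.6482 - 560.9418 = -65.2936.

-65.29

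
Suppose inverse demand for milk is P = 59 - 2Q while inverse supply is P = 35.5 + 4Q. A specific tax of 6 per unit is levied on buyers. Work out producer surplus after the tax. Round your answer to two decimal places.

17.01

Without the tax, 59 - 2Q = 35.5 + 4Q so Q* = 3.9167 and P* = 51.1667.
A tax on buyers shifts demand down by 6: (59 - 6) - 2Q = 35.5 + 4Q, so Q_t = 2.9167. Buyers pay P_b = 53.1667; sellers receive P_s = P_b - 6 = 47.1667.
Producer surplus is the triangle above supply below P_s: (1/2)(2.9167)(47.1667 - 35.5) = 17.0139.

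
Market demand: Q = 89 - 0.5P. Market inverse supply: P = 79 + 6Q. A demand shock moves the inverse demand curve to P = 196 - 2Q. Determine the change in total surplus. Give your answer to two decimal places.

Rewriting demand in inverse form: P = 178 - 2Q.
Initial equilibrium: Q_0 = 12.375, P_0 = 153.25; CS_0 = (1/2)(12.375)(24.75) = 153.1406, PS_0 = (1/2)(12.375)(74.25) = 459.4219.
New equilibrium: 196 - 2Q = 79 + 6Q gives Q_1 = 14.625, P_1 = 166.75; CS_1 = 213.8906, PS_1 = 641.6719.
Change in total surplus = (213.8906 + 641.6719) - (153.1406 + 459.4219) = 243.

243.00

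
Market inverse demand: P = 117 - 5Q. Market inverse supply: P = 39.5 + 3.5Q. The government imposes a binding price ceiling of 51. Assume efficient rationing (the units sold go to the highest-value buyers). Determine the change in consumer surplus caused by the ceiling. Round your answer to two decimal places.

Without the control, 117 - 5Q = 39.5 + 3.5Q so Q* = 9.1176 and P* = 71.4118.
At the ceiling price 51, quantity supplied is (51 - 39.5)/3.5 = 3.2857; supply is the short side, so Q = 3.2857 trades at P = 51.
CS goes from (1/2)(9.1176)(45.5882) = 207.8287 to 189.8673 (computed as (117 - 51)(3.2857) - (1/2)(5)(3.2857)^2), a change of -17.9614.

-17.96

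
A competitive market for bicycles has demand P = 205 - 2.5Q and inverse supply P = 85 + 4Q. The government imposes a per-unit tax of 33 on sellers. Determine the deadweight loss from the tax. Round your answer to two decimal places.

83.77

Without the tax, 205 - 2.5Q = 85 + 4Q so Q* = 18.4615 and P* = 158.8462.
With the tax, sellers need 33 more per unit: 205 - 2.5Q = 85 + 4Q + 33, so Q_t = 13.3846. Buyers pay P_b = 171.5385; sellers receive P_s = P_b - 33 = 138.5385.
Deadweight loss is the triangle between the curves from Q_t to Q*: (1/2)(18.4615 - 13.3846)(33) = 83.7692.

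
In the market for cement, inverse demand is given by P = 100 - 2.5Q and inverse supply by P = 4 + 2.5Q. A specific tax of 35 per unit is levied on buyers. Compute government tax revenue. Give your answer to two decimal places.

427.00

Without the tax, 100 - 2.5Q = 4 + 2.5Q so Q* = 19.2 and P* = 52.
With the tax, buyers' net willingness to pay falls by 35: (100 - 35) - 2.5Q = 4 + 2.5Q, so Q_t = 12.2. Buyers pay P_b = 69.5; sellers receive P_s = P_b - 35 = 34.5.
Tax revenue = t x Q_t = 35 x 12.2 = 427.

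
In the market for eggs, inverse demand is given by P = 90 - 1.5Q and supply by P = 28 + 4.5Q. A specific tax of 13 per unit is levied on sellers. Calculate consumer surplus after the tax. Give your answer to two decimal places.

50.02

Without the tax, 90 - 1.5Q = 28 + 4.5Q so Q* = 10.3333 and P* = 74.5.
With the tax, sellers need 13 more per unit: 90 - 1.5Q = 28 + 4.5Q + 13, so Q_t = 8.1667. Buyers pay P_b = 77.75; sellers receive P_s = P_b - 13 = 64.75.
Consumer surplus is the triangle under demand above P_b: (1/2)(8.1667)(90 - 77.75) = 50.0208.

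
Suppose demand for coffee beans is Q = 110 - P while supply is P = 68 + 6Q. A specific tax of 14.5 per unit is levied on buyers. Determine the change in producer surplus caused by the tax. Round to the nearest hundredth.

-61.70

Rewriting demand in inverse form: P = 110 - Q.
Pre-tax equilibrium: 110 - Q = 68 + 6Q gives Q* = 6, P* = 104.
A tax on buyers shifts demand down by 14.5: (110 - 14.5) - Q = 68 + 6Q, so Q_t = 3.9286. Buyers pay P_b = 106.0714; sellers receive P_s = P_b - 14.5 = 91.5714.
PS falls from (1/2)(6)(36) = 108 to (1/2)(3.9286)(23.5714) = 46.301, a change of -61.699.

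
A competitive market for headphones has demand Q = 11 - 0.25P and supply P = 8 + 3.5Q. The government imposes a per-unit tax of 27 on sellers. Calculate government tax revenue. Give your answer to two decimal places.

32.40

Rewriting demand in inverse form: P = 44 - 4Q.
Without the tax, 44 - 4Q = 8 + 3.5Q so Q* = 4.8 and P* = 24.8.
A tax on sellers shifts supply up by 27: 44 - 4Q = 8 + 3.5Q + 27, so Q_t = 1.2. Buyers pay P_b = 39.2; sellers receive P_s = P_b - 27 = 12.2.
Revenue is the tax times quantity traded: 27 x 1.2 = 32.4.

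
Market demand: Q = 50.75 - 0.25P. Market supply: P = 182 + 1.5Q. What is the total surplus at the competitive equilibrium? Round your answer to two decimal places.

40.09

Rewriting demand in inverse form: P = 203 - 4Q.
Set 203 - 4Q = 182 + 1.5Q, which gives 21 = 5.5Q, so Q* = 3.8182 and P* = 203 - 4(3.8182) = 187.7273.
Total surplus is the full triangle between the curves from 0 to Q*: (1/2)(3.8182)(203 - 182) = 40.0909.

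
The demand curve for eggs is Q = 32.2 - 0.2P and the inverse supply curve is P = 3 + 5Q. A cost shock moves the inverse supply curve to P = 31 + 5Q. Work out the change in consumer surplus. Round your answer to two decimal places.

Rewriting demand in inverse form: P = 161 - 5Q.
Initial equilibrium: Q_0 = 15.8, P_0 = 82; CS_0 = (1/2)(15.8)(79) = 624.1, PS_0 = (1/2)(15.8)(79) = 624.1.
New equilibrium: 161 - 5Q = 31 + 5Q gives Q_1 = 13, P_1 = 96; CS_1 = 422.5, PS_1 = 422.5.
Change in consumer surplus = 422.5 - 624.1 = -201.6.

-201.60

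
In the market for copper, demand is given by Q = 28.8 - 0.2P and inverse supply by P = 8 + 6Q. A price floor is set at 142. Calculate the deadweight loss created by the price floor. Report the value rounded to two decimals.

Rewriting demand in inverse form: P = 144 - 5Q.
Free-market equilibrium: 144 - 5Q = 8 + 6Q gives Q* = 12.3636, P* = 82.1818.
At P = 142, buyers demand (144 - 142)/5 = 0.4 while sellers would supply more, so the quantity traded is 0.4 at price 142.
The lost-trades triangle has base Q* - 0.4 = 11.9636 and height equal to the gap between the curves at Q = 0.4, which is 142 - 10.4 = 131.6. DWL = (1/2)(11.9636)(131.6) = 787.2073.

787.21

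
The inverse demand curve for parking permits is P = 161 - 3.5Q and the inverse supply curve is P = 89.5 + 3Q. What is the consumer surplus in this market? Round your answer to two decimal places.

211.75

Equilibrium: 161 - 3.5Q = 89.5 + 3Q, so Q* = 11 and P* = 122.5.
CS is the area between the demand curve and P* from 0 to Q*: (1/2)(11)(38.5) = 211.75.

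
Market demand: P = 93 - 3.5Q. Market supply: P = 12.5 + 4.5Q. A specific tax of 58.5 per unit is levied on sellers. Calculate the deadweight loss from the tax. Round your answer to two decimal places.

213.89

Pre-tax equilibrium: 93 - 3.5Q = 12.5 + 4.5Q gives Q* = 10.0625, P* = 57.7812.
With the tax, sellers need 58.5 more per unit: 93 - 3.5Q = 12.5 + 4.5Q + 58.5, so Q_t = 2.75. Buyers pay P_b = 83.375; sellers receive P_s = P_b - 58.5 = 24.875.
The welfare triangle lost has base Q* - Q_t = 7.3125 and height t = 58.5, so DWL = (1/2)(7.3125)(58.5) = 213.8906.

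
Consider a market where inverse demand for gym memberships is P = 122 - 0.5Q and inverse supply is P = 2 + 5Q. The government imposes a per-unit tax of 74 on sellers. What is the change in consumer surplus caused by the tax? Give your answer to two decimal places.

Pre-tax equilibrium: 122 - 0.5Q = 2 + 5Q gives Q* = 21.8182, P* = 111.0909.
With the tax, sellers need 74 more per unit: 122 - 0.5Q = 2 + 5Q + 74, so Q_t = 8.3636. Buyers pay P_b = 117.8182; sellers receive P_s = P_b - 74 = 43.8182.
Consumers lose the trapezoid between P* and P_b out to Q_t plus the triangle from Q_t to Q*: change in CS = 17.4876 - 119.0083 = -101.5207.

-101.52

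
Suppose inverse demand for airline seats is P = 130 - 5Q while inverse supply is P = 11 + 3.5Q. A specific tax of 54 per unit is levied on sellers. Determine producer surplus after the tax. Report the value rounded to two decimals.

102.34

Pre-tax equilibrium: 130 - 5Q = 11 + 3.5Q gives Q* = 14, P* = 60.
A tax on sellers shifts supply up by 54: 130 - 5Q = 11 + 3.5Q + 54, so Q_t = 7.6471. Buyers pay P_b = 91.7647; sellers receive P_s = P_b - 54 = 37.7647.
Producer surplus is the triangle above supply below P_s: (1/2)(7.6471)(37.7647 - 11) = 102.3356.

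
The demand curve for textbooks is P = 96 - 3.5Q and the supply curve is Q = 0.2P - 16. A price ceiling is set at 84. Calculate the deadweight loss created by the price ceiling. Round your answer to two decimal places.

Rewriting supply in inverse form: P = 80 + 5Q.
Free-market equilibrium: 96 - 3.5Q = 80 + 5Q gives Q* = 1.8824, P* = 89.4118.
At the ceiling price 84, quantity supplied is (84 - 80)/5 = 0.8; supply is the short side, so Q = 0.8 trades at P = 84.
At Q = 0.8 the demand price is 93.2 and the supply price is 84. Deadweight loss is the triangle between the curves from 0.8 to 1.8824: (1/2)(93.2 - 84)(1.8824 - 0.8) = 4.9788.

4.98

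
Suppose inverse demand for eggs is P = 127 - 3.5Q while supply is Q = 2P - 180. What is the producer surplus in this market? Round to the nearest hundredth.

Rewriting supply in inverse form: P = 90 + 0.5Q.
Set 127 - 3.5Q = 90 + 0.5Q, which gives 37 = 4Q, so Q* = 9.25 and P* = 127 - 3.5(9.25) = 94.625.
PS is the area between P* and the supply curve from 0 to Q*: (1/2)(9.25)(4.625) = 21.3906.

21.39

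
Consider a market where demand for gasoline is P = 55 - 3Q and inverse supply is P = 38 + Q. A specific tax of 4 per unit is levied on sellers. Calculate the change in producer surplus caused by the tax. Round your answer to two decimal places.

-3.75

Without the tax, 55 - 3Q = 38 + Q so Q* = 4.25 and P* = 42.25.
A tax on sellers shifts supply up by 4: 55 - 3Q = 38 + Q + 4, so Q_t = 3.25. Buyers pay P_b = 45.25; sellers receive P_s = P_b - 4 = 41.25.
Producers lose the trapezoid between P_s and P* out to Q_t plus the triangle from Q_t to Q*: change in PS = 5.2812 - 9.0312 = -3.75.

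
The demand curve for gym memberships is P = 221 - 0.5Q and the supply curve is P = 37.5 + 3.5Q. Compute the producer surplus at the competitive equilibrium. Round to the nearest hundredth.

3682.90

Set 221 - 0.5Q = 37.5 + 3.5Q, which gives 183.5 = 4Q, so Q* = 45.875 and P* = 221 - 0.5(45.875) = 198.0625.
Producer surplus is the triangle above supply below P*: (1/2)(45.875)(198.0625 - 37.5) = (1/2)(45.875)(160.5625) = 3682.9023.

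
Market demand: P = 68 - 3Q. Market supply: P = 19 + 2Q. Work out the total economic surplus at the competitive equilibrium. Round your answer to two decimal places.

Equilibrium: 68 - 3Q = 19 + 2Q, so Q* = 9.8 and P* = 38.6.
CS = (1/2)(9.8)(29.4) = 144.06 and PS = (1/2)(9.8)(19.6) = 96.04, so total surplus = 240.1.

240.10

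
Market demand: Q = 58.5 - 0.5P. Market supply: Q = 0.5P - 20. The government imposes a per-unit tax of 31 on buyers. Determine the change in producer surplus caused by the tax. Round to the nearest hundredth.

-238.31

Rewriting demand in inverse form: P = 117 - 2Q.
Rewriting supply in inverse form: P = 40 + 2Q.
Pre-tax equilibrium: 117 - 2Q = 40 + 2Q gives Q* = 19.25, P* = 78.5.
With the tax, buyers' net willingness to pay falls by 31: (117 - 31) - 2Q = 40 + 2Q, so Q_t = 11.5. Buyers pay P_b = 94; sellers receive P_s = P_b - 31 = 63.
PS falls from (1/2)(19.25)(38.5) = 370.5625 to (1/2)(11.5)(23) = 132.25, a change of -238.3125.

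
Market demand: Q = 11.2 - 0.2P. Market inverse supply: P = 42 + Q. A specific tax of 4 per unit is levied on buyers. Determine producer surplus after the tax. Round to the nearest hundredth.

Rewriting demand in inverse form: P = 56 - 5Q.
Pre-tax equilibrium: 56 - 5Q = 42 + Q gives Q* = 2.3333, P* = 44.3333.
With the tax, buyers' net willingness to pay falls by 4: (56 - 4) - 5Q = 42 + Q, so Q_t = 1.6667. Buyers pay P_b = 47.6667; sellers receive P_s = P_b - 4 = 43.6667.
PS = (1/2)(Q_t)(P_s - 42) = (1/2)(1.6667)(1.6667) = 1.3889.

1.39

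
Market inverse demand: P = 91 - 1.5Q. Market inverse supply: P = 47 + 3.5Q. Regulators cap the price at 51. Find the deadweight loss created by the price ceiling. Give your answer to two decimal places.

Without the control, 91 - 1.5Q = 47 + 3.5Q so Q* = 8.8 and P* = 77.8.
At P = 51, sellers supply (51 - 47)/3.5 = 1.1429 while buyers want more, so the quantity traded is 1.1429 at price 51.
At Q = 1.1429 the demand price is 89.2857 and the supply price is 51. Deadweight loss is the triangle between the curves from 1.1429 to 8.8: (1/2)(89.2857 - 51)(8.8 - 1.1429) = 146.5796.

146.58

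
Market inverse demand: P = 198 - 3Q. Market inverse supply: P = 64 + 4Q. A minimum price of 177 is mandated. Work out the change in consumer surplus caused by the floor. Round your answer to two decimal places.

Without the control, 198 - 3Q = 64 + 4Q so Q* = 19.1429 and P* = 140.5714.
At the floor price 177, quantity demanded is (198 - 177)/3 = 7; demand is the short side, so Q = 7 trades at P = 177.
CS goes from (1/2)(19.1429)(57.4286) = 549.6735 to 73.5 (computed as (198 - 177)(7) - (1/2)(3)(7)^2), a change of -476.1735.

-476.17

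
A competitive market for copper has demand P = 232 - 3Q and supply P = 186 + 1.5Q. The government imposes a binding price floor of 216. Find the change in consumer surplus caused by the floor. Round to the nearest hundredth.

Free-market equilibrium: 232 - 3Q = 186 + 1.5Q gives Q* = 10.2222, P* = 201.3333.
At the floor price 216, quantity demanded is (232 - 216)/3 = 5.3333; demand is the short side, so Q = 5.3333 trades at P = 216.
CS goes from (1/2)(10.2222)(30.6667) = 156.7407 to 42.6667 (computed as (232 - 216)(5.3333) - (1/2)(3)(5.3333)^2), a change of -114.0741.

-114.07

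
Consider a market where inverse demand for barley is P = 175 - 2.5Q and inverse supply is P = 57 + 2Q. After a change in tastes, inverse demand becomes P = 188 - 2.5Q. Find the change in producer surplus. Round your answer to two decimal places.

Initial equilibrium: Q_0 = 26.2222, P_0 = 109.4444; CS_0 = (1/2)(26.2222)(65.5556) = 859.5062, PS_0 = (1/2)(26.2222)(52.4444) = 687.6049.
New equilibrium: 188 - 2.5Q = 57 + 2Q gives Q_1 = 29.1111, P_1 = 115.2222; CS_1 = 1059.321, PS_1 = 847.4568.
Change in producer surplus = 847.4568 - 687.6049 = 159.8519.

159.85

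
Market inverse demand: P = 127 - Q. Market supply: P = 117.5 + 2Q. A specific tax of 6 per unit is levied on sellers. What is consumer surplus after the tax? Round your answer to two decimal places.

0.68

Pre-tax equilibrium: 127 - Q = 117.5 + 2Q gives Q* = 3.1667, P* = 123.8333.
A tax on sellers shifts supply up by 6: 127 - Q = 117.5 + 2Q + 6, so Q_t = 1.1667. Buyers pay P_b = 125.8333; sellers receive P_s = P_b - 6 = 119.8333.
CS = (1/2)(Q_t)(127 - P_b) = (1/2)(1.1667)(1.1667) = 0.6806.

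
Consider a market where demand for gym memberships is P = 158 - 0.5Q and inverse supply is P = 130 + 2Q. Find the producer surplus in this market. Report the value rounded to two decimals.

Equilibrium: 158 - 0.5Q = 130 + 2Q, so Q* = 11.2 and P* = 152.4.
PS is the area between P* and the supply curve from 0 to Q*: (1/2)(11.2)(22.4) = 125.44.

125.44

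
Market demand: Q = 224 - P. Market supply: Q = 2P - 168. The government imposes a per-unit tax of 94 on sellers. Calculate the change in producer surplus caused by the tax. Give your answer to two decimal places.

Rewriting demand in inverse form: P = 224 - Q.
Rewriting supply in inverse form: P = 84 + 0.5Q.
Pre-tax equilibrium: 224 - Q = 84 + 0.5Q gives Q* = 93.3333, P* = 130.6667.
A tax on sellers shifts supply up by 94: 224 - Q = 84 + 0.5Q + 94, so Q_t = 30.6667. Buyers pay P_b = 193.3333; sellers receive P_s = P_b - 94 = 99.3333.
Producers lose the trapezoid between P_s and P* out to Q_t plus the triangle from Q_t to Q*: change in PS = 235.1111 - 2177.7778 = -1942.6667.

-1942.67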